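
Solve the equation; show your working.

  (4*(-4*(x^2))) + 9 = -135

Step 1. [(4*(-4*(x^2))) + 9 = -135] the outer +9 inverts by subtracting 9 ⇒ sub: 4*(-4*(x^2)) = -144.
Step 2. [4*(-4*(x^2)) = -144] LHS = 4·(…); ÷4 both sides ⇒ div: -4*(x^2) = -36.
Step 3. [-4*(x^2) = -36] -4 out front; divide by -4 ⇒ div: x^2 = 9.
Step 4. [x^2 = 9] LHS squared, RHS 9 ≥ 0: apply √ (±), so sqrt: x = 3 or -3.

Answer: x ∈ {-3, 3}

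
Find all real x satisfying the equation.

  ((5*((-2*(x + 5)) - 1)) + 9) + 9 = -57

Step 1. [((5*((-2*(x + 5)) - 1)) + 9) + 9 = -57] 9 comes off first (subtract 9). So sub: (5*((-2*(x + 5)) - 1)) + 9 = -66.
Step 2. [(5*((-2*(x + 5)) - 1)) + 9 = -66] 9 comes off first (subtract 9) ⇒ sub: 5*((-2*(x + 5)) - 1) = -75.
Step 3. [5*((-2*(x + 5)) - 1) = -75] 5 out front; divide by 5, so div: (-2*(x + 5)) - 1 = -15.
Step 4. [(-2*(x + 5)) - 1 = -15] add 1: x sits inside (… - 1) ⇒ sub: -2*(x + 5) = -14.
Step 5. [-2*(x + 5) = -14] divide by the outer -2. So div: x + 5 = 7.
Step 6. [x + 5 = 7] subtract 5: x sits inside (… + 5), so sub: x = 2.

Answer: x ∈ {2}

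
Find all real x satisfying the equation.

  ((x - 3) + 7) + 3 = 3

Step 1. [((x - 3) + 7) + 3 = 3] 3 comes off first (subtract 3) ⇒ sub: (x - 3) + 7 = 0.
Step 2. [(x - 3) + 7 = 0] 7 comes off first (subtract 7) ⇒ sub: x - 3 = -7.
Step 3. [x - 3 = -7] add 3: x sits inside (… - 3), so sub: x = -4.

Answer: x ∈ {-4}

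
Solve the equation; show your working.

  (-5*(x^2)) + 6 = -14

Step 1. [(-5*(x^2)) + 6 = -14] peel the +6: subtract 6 from each side, so sub: -5*(x^2) = -20.
Step 2. [-5*(x^2) = -20] -5·(inner) — divide through by -5. So div: x^2 = 4.
Step 3. [x^2 = 4] √ both sides: 4 ≥ 0 gives two branches. So sqrt: x = 2 or -2.

Answer: x ∈ {-2, 2}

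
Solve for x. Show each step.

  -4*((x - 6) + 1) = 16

Step 1. [-4*((x - 6) + 1) = 16] -4·(inner) — divide through by -4 ⇒ div: (x - 6) + 1 = -4.
Step 2. [(x - 6) + 1 = -4] +1 is outermost — subtract 1 both sides. So sub: x - 6 = -5.
Step 3. [x - 6 = -5] peel the -6: add 6 from each side, so sub: x = 1.

Answer: x ∈ {1}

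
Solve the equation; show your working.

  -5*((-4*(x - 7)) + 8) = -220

Step 1. [-5*((-4*(x - 7)) + 8) = -220] leading coefficient -5: divide by -5 ⇒ div: (-4*(x - 7)) + 8 = 44.
Step 2. [(-4*(x - 7)) + 8 = 44] common factor -4 (LHS and 44) — divide through. So factor: (x - 7) - 2 = -11.
Step 3. [(x - 7) - 2 = -11] add 2: x sits inside (… - 2). So sub: x - 7 = -9.
Step 4. [x - 7 = -9] -7 is outermost — add 7 both sides. So sub: x = -2.

Answer: x ∈ {-2}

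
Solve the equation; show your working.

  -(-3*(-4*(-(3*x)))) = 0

Step 1. [-(-3*(-4*(-(3*x)))) = 0] leading − — multiply by −1, so neg: -3*(-4*(-(3*x))) = 0.
Step 2. [-3*(-4*(-(3*x))) = 0] LHS = -3·(…); ÷-3 both sides, so div: -4*(-(3*x)) = 0.
Step 3. [-4*(-(3*x)) = 0] -4·(inner) — divide through by -4, so div: -(3*x) = 0.
Step 4. [-(3*x) = 0] flip signs both sides. So neg: 3*x = 0.
Step 5. [3*x = 0] 3 out front; divide by 3. So div: x = 0.

Answer: x ∈ {0}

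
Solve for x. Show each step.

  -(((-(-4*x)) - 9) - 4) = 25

Step 1. [-(((-(-4*x)) - 9) - 4) = 25] leading − — multiply by −1, so neg: ((-(-4*x)) - 9) - 4 = -25.
Step 2. [((-(-4*x)) - 9) - 4 = -25] peel the -4: add 4 from each side, so sub: (-(-4*x)) - 9 = -21.
Step 3. [(-(-4*x)) - 9 = -21] the outer -9 inverts by adding 9 ⇒ sub: -(-4*x) = -12.
Step 4. [-(-4*x) = -12] LHS negated; negate both sides. So neg: -4*x = 12.
Step 5. [-4*x = 12] -4 out front; divide by -4, so div: x = -3.

Answer: x ∈ {-3}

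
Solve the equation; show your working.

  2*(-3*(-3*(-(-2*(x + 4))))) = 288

Step 1. [2*(-3*(-3*(-(-2*(x + 4))))) = 288] LHS = 2·(…); ÷2 both sides, so div: -3*(-3*(-(-2*(x + 4)))) = 144.
Step 2. [-3*(-3*(-(-2*(x + 4)))) = 144] divide by the outer -3, so div: -3*(-(-2*(x + 4))) = -48.
Step 3. [-3*(-(-2*(x + 4))) = -48] leading coefficient -3: divide by -3 ⇒ div: -(-2*(x + 4)) = 16.
Step 4. [-(-2*(x + 4)) = 16] leading − — multiply by −1, so neg: -2*(x + 4) = -16.
Step 5. [-2*(x + 4) = -16] LHS = -2·(…); ÷-2 both sides. So div: x + 4 = 8.
Step 6. [x + 4 = 8] peel the +4: subtract 4 from each side. So sub: x = 4.

Answer: x ∈ {4}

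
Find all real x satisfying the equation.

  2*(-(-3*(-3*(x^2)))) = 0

Step 1. [2*(-(-3*(-3*(x^2)))) = 0] 2·(inner) — divide through by 2, so div: -(-3*(-3*(x^2))) = 0.
Step 2. [-(-3*(-3*(x^2))) = 0] flip signs both sides, so neg: -3*(-3*(x^2)) = 0.
Step 3. [-3*(-3*(x^2)) = 0] -3 out front; divide by -3. So div: -3*(x^2) = 0.
Step 4. [-3*(x^2) = 0] -3·(inner) — divide through by -3 ⇒ div: x^2 = 0.
Step 5. [x^2 = 0] LHS squared, RHS 0 ≥ 0: apply √ (±) ⇒ sqrt: x = 0.

Answer: x ∈ {0}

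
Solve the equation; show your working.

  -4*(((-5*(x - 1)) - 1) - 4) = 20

Step 1. [-4*(((-5*(x - 1)) - 1) - 4) = 20] -4·(inner) — divide through by -4, so div: ((-5*(x - 1)) - 1) - 4 = -5.
Step 2. [((-5*(x - 1)) - 1) - 4 = -5] 4 comes off first (add 4). So sub: (-5*(x - 1)) - 1 = -1.
Step 3. [(-5*(x - 1)) - 1 = -1] -1 is outermost — add 1 both sides ⇒ sub: -5*(x - 1) = 0.
Step 4. [-5*(x - 1) = 0] leading coefficient -5: divide by -5, so div: x - 1 = 0.
Step 5. [x - 1 = 0] the outer -1 inverts by adding 1, so sub: x = 1.

Answer: x ∈ {1}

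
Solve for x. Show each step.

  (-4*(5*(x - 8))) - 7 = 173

Step 1. [(-4*(5*(x - 8))) - 7 = 173] peel the -7: add 7 from each side ⇒ sub: -4*(5*(x - 8)) = 180.
Step 2. [-4*(5*(x - 8)) = 180] leading coefficient -4: divide by -4, so div: 5*(x - 8) = -45.
Step 3. [5*(x - 8) = -45] divide by the outer 5. So div: x - 8 = -9.
Step 4. [x - 8 = -9] 8 comes off first (add 8), so sub: x = -1.

Answer: x ∈ {-1}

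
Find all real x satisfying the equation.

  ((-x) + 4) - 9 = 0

Step 1. [((-x) + 4) - 9 = 0] 9 comes off first (add 9), so sub: (-x) + 4 = 9.
Step 2. [(-x) + 4 = 9] +4 is outermost — subtract 4 both sides, so sub: -x = 5.
Step 3. [-x = 5] LHS negated; negate both sides ⇒ neg: x = -5.

Answer: x ∈ {-5}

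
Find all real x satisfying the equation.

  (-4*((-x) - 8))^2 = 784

Step 1. [(-4*((-x) - 8))^2 = 784] LHS squared, RHS 784 ≥ 0: apply √ (±). So sqrt: -4*((-x) - 8) = 28 or -28.
Step 2. [-4*((-x) - 8) = 28 or -28] LHS = -4·(…); ÷-4 both sides ⇒ div: (-x) - 8 = -7 or 7.
Step 3. [(-x) - 8 = -7 or 7] add 8: x sits inside (… - 8) ⇒ sub: -x = 1 or 15.
Step 4. [-x = 1 or 15] leading − — multiply by −1. So neg: x = -1 or -15.

Answer: x ∈ {-15, -1}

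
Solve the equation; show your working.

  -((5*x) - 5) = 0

Step 1. [-((5*x) - 5) = 0] flip signs both sides, so neg: (5*x) - 5 = 0.
Step 2. [(5*x) - 5 = 0] 5 divides every term; factor it out. So factor: x - 1 = 0.
Step 3. [x - 1 = 0] the outer -1 inverts by adding 1. So sub: x = 1.

Answer: x ∈ {1}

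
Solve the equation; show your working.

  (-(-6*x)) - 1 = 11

Step 1. [(-(-6*x)) - 1 = 11] peel the -1: add 1 from each side, so sub: -(-6*x) = 12.
Step 2. [-(-6*x) = 12] flip signs both sides ⇒ neg: -6*x = -12.
Step 3. [-6*x = -12] leading coefficient -6: divide by -6, so div: x = 2.

Answer: x ∈ {2}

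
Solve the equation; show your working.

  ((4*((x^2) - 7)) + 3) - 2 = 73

Step 1. [((4*((x^2) - 7)) + 3) - 2 = 73] peel the -2: add 2 from each side, so sub: (4*((x^2) - 7)) + 3 = 75.
Step 2. [(4*((x^2) - 7)) + 3 = 75] the outer +3 inverts by subtracting 3 ⇒ sub: 4*((x^2) - 7) = 72.
Step 3. [4*((x^2) - 7) = 72] 4 out front; divide by 4. So div: (x^2) - 7 = 18.
Step 4. [(x^2) - 7 = 18] 7 comes off first (add 7). So sub: x^2 = 25.
Step 5. [x^2 = 25] √ both sides: 25 ≥ 0 gives two branches. So sqrt: x = 5 or -5.

Answer: x ∈ {-5, 5}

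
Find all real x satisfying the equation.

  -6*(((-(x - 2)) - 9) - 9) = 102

Step 1. [-6*(((-(x - 2)) - 9) - 9) = 102] leading coefficient -6: divide by -6, so div: ((-(x - 2)) - 9) - 9 = -17.
Step 2. [((-(x - 2)) - 9) - 9 = -17] add 9: x sits inside (… - 9) ⇒ sub: (-(x - 2)) - 9 = -8.
Step 3. [(-(x - 2)) - 9 = -8] the outer -9 inverts by adding 9. So sub: -(x - 2) = 1.
Step 4. [-(x - 2) = 1] LHS negated; negate both sides ⇒ neg: x - 2 = -1.
Step 5. [x - 2 = -1] the outer -2 inverts by adding 2 ⇒ sub: x = 1.

Answer: x ∈ {1}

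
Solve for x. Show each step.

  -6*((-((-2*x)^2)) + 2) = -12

Step 1. [-6*((-((-2*x)^2)) + 2) = -12] leading coefficient -6: divide by -6, so div: (-((-2*x)^2)) + 2 = 2.
Step 2. [(-((-2*x)^2)) + 2 = 2] peel the +2: subtract 2 from each side ⇒ sub: -((-2*x)^2) = 0.
Step 3. [-((-2*x)^2) = 0] LHS negated; negate both sides ⇒ neg: (-2*x)^2 = 0.
Step 4. [(-2*x)^2 = 0] √ both sides: 0 ≥ 0 gives two branches, so sqrt: -2*x = 0.
Step 5. [-2*x = 0] -2 out front; divide by -2, so div: x = 0.

Answer: x ∈ {0}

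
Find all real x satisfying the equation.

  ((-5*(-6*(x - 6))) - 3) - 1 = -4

Step 1. [((-5*(-6*(x - 6))) - 3) - 1 = -4] add 1: x sits inside (… - 1). So sub: (-5*(-6*(x - 6))) - 3 = -3.
Step 2. [(-5*(-6*(x - 6))) - 3 = -3] 3 comes off first (add 3), so sub: -5*(-6*(x - 6)) = 0.
Step 3. [-5*(-6*(x - 6)) = 0] -5·(inner) — divide through by -5. So div: -6*(x - 6) = 0.
Step 4. [-6*(x - 6) = 0] LHS = -6·(…); ÷-6 both sides ⇒ div: x - 6 = 0.
Step 5. [x - 6 = 0] peel the -6: add 6 from each side ⇒ sub: x = 6.

Answer: x ∈ {6}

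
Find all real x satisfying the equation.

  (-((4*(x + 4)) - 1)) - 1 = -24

Step 1. [(-((4*(x + 4)) - 1)) - 1 = -24] add 1: x sits inside (… - 1), so sub: -((4*(x + 4)) - 1) = -23.
Step 2. [-((4*(x + 4)) - 1) = -23] LHS negated; negate both sides. So neg: (4*(x + 4)) - 1 = 23.
Step 3. [(4*(x + 4)) - 1 = 23] peel the -1: add 1 from each side, so sub: 4*(x + 4) = 24.
Step 4. [4*(x + 4) = 24] divide by the outer 4 ⇒ div: x + 4 = 6.
Step 5. [x + 4 = 6] 4 comes off first (subtract 4) ⇒ sub: x = 2.

Answer: x ∈ {2}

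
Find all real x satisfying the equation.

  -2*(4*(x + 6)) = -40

Step 1. [-2*(4*(x + 6)) = -40] LHS = -2·(…); ÷-2 both sides ⇒ div: 4*(x + 6) = 20.
Step 2. [4*(x + 6) = 20] divide by the outer 4, so div: x + 6 = 5.
Step 3. [x + 6 = 5] the outer +6 inverts by subtracting 6, so sub: x = -1.

Answer: x ∈ {-1}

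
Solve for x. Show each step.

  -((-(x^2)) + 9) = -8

Step 1. [-((-(x^2)) + 9) = -8] flip signs both sides. So neg: (-(x^2)) + 9 = 8.
Step 2. [(-(x^2)) + 9 = 8] peel the +9: subtract 9 from each side ⇒ sub: -(x^2) = -1.
Step 3. [-(x^2) = -1] leading − — multiply by −1 ⇒ neg: x^2 = 1.
Step 4. [x^2 = 1] √ both sides: 1 ≥ 0 gives two branches ⇒ sqrt: x = 1 or -1.

Answer: x ∈ {-1, 1}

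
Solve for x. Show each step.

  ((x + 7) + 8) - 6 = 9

Step 1. [((x + 7) + 8) - 6 = 9] peel the -6: add 6 from each side ⇒ sub: (x + 7) + 8 = 15.
Step 2. [(x + 7) + 8 = 15] the outer +8 inverts by subtracting 8 ⇒ sub: x + 7 = 7.
Step 3. [x + 7 = 7] the outer +7 inverts by subtracting 7 ⇒ sub: x = 0.

Answer: x ∈ {0}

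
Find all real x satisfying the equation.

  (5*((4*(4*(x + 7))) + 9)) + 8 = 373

Step 1. [(5*((4*(4*(x + 7))) + 9)) + 8 = 373] subtract 8: x sits inside (… + 8) ⇒ sub: 5*((4*(4*(x + 7))) + 9) = 365.
Step 2. [5*((4*(4*(x + 7))) + 9) = 365] divide by the outer 5. So div: (4*(4*(x + 7))) + 9 = 73.
Step 3. [(4*(4*(x + 7))) + 9 = 73] the outer +9 inverts by subtracting 9, so sub: 4*(4*(x + 7)) = 64.
Step 4. [4*(4*(x + 7)) = 64] LHS = 4·(…); ÷4 both sides ⇒ div: 4*(x + 7) = 16.
Step 5. [4*(x + 7) = 16] 4 out front; divide by 4, so div: x + 7 = 4.
Step 6. [x + 7 = 4] peel the +7: subtract 7 from each side. So sub: x = -3.

Answer: x ∈ {-3}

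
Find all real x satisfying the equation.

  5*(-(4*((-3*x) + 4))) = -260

Step 1. [5*(-(4*((-3*x) + 4))) = -260] leading coefficient 5: divide by 5. So div: -(4*((-3*x) + 4)) = -52.
Step 2. [-(4*((-3*x) + 4)) = -52] LHS negated; negate both sides ⇒ neg: 4*((-3*x) + 4) = 52.
Step 3. [4*((-3*x) + 4) = 52] LHS = 4·(…); ÷4 both sides ⇒ div: (-3*x) + 4 = 13.
Step 4. [(-3*x) + 4 = 13] the outer +4 inverts by subtracting 4 ⇒ sub: -3*x = 9.
Step 5. [-3*x = 9] LHS = -3·(…); ÷-3 both sides ⇒ div: x = -3.

Answer: x ∈ {-3}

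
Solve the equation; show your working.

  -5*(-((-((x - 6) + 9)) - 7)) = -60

Step 1. [-5*(-((-((x - 6) + 9)) - 7)) = -60] -5 out front; divide by -5, so div: -((-((x - 6) + 9)) - 7) = 12.
Step 2. [-((-((x - 6) + 9)) - 7) = 12] flip signs both sides. So neg: (-((x - 6) + 9)) - 7 = -12.
Step 3. [(-((x - 6) + 9)) - 7 = -12] 7 comes off first (add 7), so sub: -((x - 6) + 9) = -5.
Step 4. [-((x - 6) + 9) = -5] flip signs both sides. So neg: (x - 6) + 9 = 5.
Step 5. [(x - 6) + 9 = 5] the outer +9 inverts by subtracting 9. So sub: x - 6 = -4.
Step 6. [x - 6 = -4] add 6: x sits inside (… - 6), so sub: x = 2.

Answer: x ∈ {2}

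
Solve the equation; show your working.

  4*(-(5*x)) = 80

Step 1. [4*(-(5*x)) = 80] leading coefficient 4: divide by 4. So div: -(5*x) = 20.
Step 2. [-(5*x) = 20] flip signs both sides ⇒ neg: 5*x = -20.
Step 3. [5*x = -20] divide by the outer 5. So div: x = -4.

Answer: x ∈ {-4}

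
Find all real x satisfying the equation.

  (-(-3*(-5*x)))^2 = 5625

Step 1. [(-(-3*(-5*x)))^2 = 5625] 5625 ≥ 0, LHS is (·)² — take ±√. So sqrt: -(-3*(-5*x)) = 75 or -75.
Step 2. [-(-3*(-5*x)) = 75 or -75] flip signs both sides, so neg: -3*(-5*x) = -75 or 75.
Step 3. [-3*(-5*x) = -75 or 75] LHS = -3·(…); ÷-3 both sides, so div: -5*x = 25 or -25.
Step 4. [-5*x = 25 or -25] leading coefficient -5: divide by -5 ⇒ div: x = -5 or 5.

Answer: x ∈ {-5, 5}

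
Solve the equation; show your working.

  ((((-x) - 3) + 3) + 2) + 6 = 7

Step 1. [((((-x) - 3) + 3) + 2) + 6 = 7] the outer +6 inverts by subtracting 6 ⇒ sub: (((-x) - 3) + 3) + 2 = 1.
Step 2. [(((-x) - 3) + 3) + 2 = 1] +2 is outermost — subtract 2 both sides. So sub: ((-x) - 3) + 3 = -1.
Step 3. [((-x) - 3) + 3 = -1] +3 is outermost — subtract 3 both sides. So sub: (-x) - 3 = -4.
Step 4. [(-x) - 3 = -4] peel the -3: add 3 from each side ⇒ sub: -x = -1.
Step 5. [-x = -1] flip signs both sides, so neg: x = 1.

Answer: x ∈ {1}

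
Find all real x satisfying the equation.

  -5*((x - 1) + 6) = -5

Step 1. [-5*((x - 1) + 6) = -5] leading coefficient -5: divide by -5, so div: (x - 1) + 6 = 1.
Step 2. [(x - 1) + 6 = 1] peel the +6: subtract 6 from each side. So sub: x - 1 = -5.
Step 3. [x - 1 = -5] 1 comes off first (add 1). So sub: x = -4.

Answer: x ∈ {-4}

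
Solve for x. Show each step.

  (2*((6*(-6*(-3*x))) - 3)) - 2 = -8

Step 1. [(2*((6*(-6*(-3*x))) - 3)) - 2 = -8] the outer -2 inverts by adding 2, so sub: 2*((6*(-6*(-3*x))) - 3) = -6.
Step 2. [2*((6*(-6*(-3*x))) - 3) = -6] leading coefficient 2: divide by 2, so div: (6*(-6*(-3*x))) - 3 = -3.
Step 3. [(6*(-6*(-3*x))) - 3 = -3] add 3: x sits inside (… - 3). So sub: 6*(-6*(-3*x)) = 0.
Step 4. [6*(-6*(-3*x)) = 0] 6·(inner) — divide through by 6, so div: -6*(-3*x) = 0.
Step 5. [-6*(-3*x) = 0] LHS = -6·(…); ÷-6 both sides ⇒ div: -3*x = 0.
Step 6. [-3*x = 0] divide by the outer -3. So div: x = 0.

Answer: x ∈ {0}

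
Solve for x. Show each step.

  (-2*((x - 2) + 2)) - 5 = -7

Step 1. [(-2*((x - 2) + 2)) - 5 = -7] peel the -5: add 5 from each side ⇒ sub: -2*((x - 2) + 2) = -2.
Step 2. [-2*((x - 2) + 2) = -2] divide by the outer -2, so div: (x - 2) + 2 = 1.
Step 3. [(x - 2) + 2 = 1] peel the +2: subtract 2 from each side. So sub: x - 2 = -1.
Step 4. [x - 2 = -1] the outer -2 inverts by adding 2 ⇒ sub: x = 1.

Answer: x ∈ {1}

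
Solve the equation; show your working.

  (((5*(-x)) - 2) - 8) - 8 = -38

Step 1. [(((5*(-x)) - 2) - 8) - 8 = -38] peel the -8: add 8 from each side, so sub: ((5*(-x)) - 2) - 8 = -30.
Step 2. [((5*(-x)) - 2) - 8 = -30] peel the -8: add 8 from each side, so sub: (5*(-x)) - 2 = -22.
Step 3. [(5*(-x)) - 2 = -22] peel the -2: add 2 from each side ⇒ sub: 5*(-x) = -20.
Step 4. [5*(-x) = -20] divide by the outer 5, so div: -x = -4.
Step 5. [-x = -4] flip signs both sides. So neg: x = 4.

Answer: x ∈ {4}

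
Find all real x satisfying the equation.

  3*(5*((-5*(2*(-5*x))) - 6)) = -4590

Step 1. [3*(5*((-5*(2*(-5*x))) - 6)) = -4590] leading coefficient 3: divide by 3. So div: 5*((-5*(2*(-5*x))) - 6) = -1530.
Step 2. [5*((-5*(2*(-5*x))) - 6) = -1530] divide by the outer 5. So div: (-5*(2*(-5*x))) - 6 = -306.
Step 3. [(-5*(2*(-5*x))) - 6 = -306] the outer -6 inverts by adding 6 ⇒ sub: -5*(2*(-5*x)) = -300.
Step 4. [-5*(2*(-5*x)) = -300] -5·(inner) — divide through by -5 ⇒ div: 2*(-5*x) = 60.
Step 5. [2*(-5*x) = 60] LHS = 2·(…); ÷2 both sides ⇒ div: -5*x = 30.
Step 6. [-5*x = 30] -5·(inner) — divide through by -5. So div: x = -6.

Answer: x ∈ {-6}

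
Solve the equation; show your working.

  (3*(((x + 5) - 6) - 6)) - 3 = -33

Step 1. [(3*(((x + 5) - 6) - 6)) - 3 = -33] -3 is outermost — add 3 both sides ⇒ sub: 3*(((x + 5) - 6) - 6) = -30.
Step 2. [3*(((x + 5) - 6) - 6) = -30] LHS = 3·(…); ÷3 both sides ⇒ div: ((x + 5) - 6) - 6 = -10.
Step 3. [((x + 5) - 6) - 6 = -10] 6 comes off first (add 6). So sub: (x + 5) - 6 = -4.
Step 4. [(x + 5) - 6 = -4] peel the -6: add 6 from each side ⇒ sub: x + 5 = 2.
Step 5. [x + 5 = 2] subtract 5: x sits inside (… + 5). So sub: x = -3.

Answer: x ∈ {-3}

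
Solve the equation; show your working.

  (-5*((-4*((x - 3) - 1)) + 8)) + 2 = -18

Step 1. [(-5*((-4*((x - 3) - 1)) + 8)) + 2 = -18] 2 comes off first (subtract 2) ⇒ sub: -5*((-4*((x - 3) - 1)) + 8) = -20.
Step 2. [-5*((-4*((x - 3) - 1)) + 8) = -20] -5 out front; divide by -5, so div: (-4*((x - 3) - 1)) + 8 = 4.
Step 3. [(-4*((x - 3) - 1)) + 8 = 4] -4 | LHS and -4 | 4: pull -4 out ⇒ factor: ((x - 3) - 1) - 2 = -1.
Step 4. [((x - 3) - 1) - 2 = -1] 2 comes off first (add 2). So sub: (x - 3) - 1 = 1.
Step 5. [(x - 3) - 1 = 1] -1 is outermost — add 1 both sides. So sub: x - 3 = 2.
Step 6. [x - 3 = 2] add 3: x sits inside (… - 3) ⇒ sub: x = 5.

Answer: x ∈ {5}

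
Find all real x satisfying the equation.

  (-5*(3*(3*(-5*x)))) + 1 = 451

Step 1. [(-5*(3*(3*(-5*x)))) + 1 = 451] +1 is outermost — subtract 1 both sides. So sub: -5*(3*(3*(-5*x))) = 450.
Step 2. [-5*(3*(3*(-5*x))) = 450] -5 out front; divide by -5, so div: 3*(3*(-5*x)) = -90.
Step 3. [3*(3*(-5*x)) = -90] 3·(inner) — divide through by 3 ⇒ div: 3*(-5*x) = -30.
Step 4. [3*(-5*x) = -30] leading coefficient 3: divide by 3 ⇒ div: -5*x = -10.
Step 5. [-5*x = -10] -5 out front; divide by -5, so div: x = 2.

Answer: x ∈ {2}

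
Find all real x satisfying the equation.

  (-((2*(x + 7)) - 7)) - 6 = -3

Step 1. [(-((2*(x + 7)) - 7)) - 6 = -3] 6 comes off first (add 6), so sub: -((2*(x + 7)) - 7) = 3.
Step 2. [-((2*(x + 7)) - 7) = 3] leading − — multiply by −1, so neg: (2*(x + 7)) - 7 = -3.
Step 3. [(2*(x + 7)) - 7 = -3] peel the -7: add 7 from each side ⇒ sub: 2*(x + 7) = 4.
Step 4. [2*(x + 7) = 4] LHS = 2·(…); ÷2 both sides ⇒ div: x + 7 = 2.
Step 5. [x + 7 = 2] 7 comes off first (subtract 7) ⇒ sub: x = -5.

Answer: x ∈ {-5}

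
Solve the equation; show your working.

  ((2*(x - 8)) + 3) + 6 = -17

Step 1. [((2*(x - 8)) + 3) + 6 = -17] +6 is outermost — subtract 6 both sides ⇒ sub: (2*(x - 8)) + 3 = -23.
Step 2. [(2*(x - 8)) + 3 = -23] peel the +3: subtract 3 from each side ⇒ sub: 2*(x - 8) = -26.
Step 3. [2*(x - 8) = -26] LHS = 2·(…); ÷2 both sides, so div: x - 8 = -13.
Step 4. [x - 8 = -13] 8 comes off first (add 8), so sub: x = -5.

Answer: x ∈ {-5}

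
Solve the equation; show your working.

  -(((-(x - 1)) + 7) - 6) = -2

Step 1. [-(((-(x - 1)) + 7) - 6) = -2] LHS negated; negate both sides ⇒ neg: ((-(x - 1)) + 7) - 6 = 2.
Step 2. [((-(x - 1)) + 7) - 6 = 2] 6 comes off first (add 6) ⇒ sub: (-(x - 1)) + 7 = 8.
Step 3. [(-(x - 1)) + 7 = 8] +7 is outermost — subtract 7 both sides ⇒ sub: -(x - 1) = 1.
Step 4. [-(x - 1) = 1] leading − — multiply by −1 ⇒ neg: x - 1 = -1.
Step 5. [x - 1 = -1] the outer -1 inverts by adding 1. So sub: x = 0.

Answer: x ∈ {0}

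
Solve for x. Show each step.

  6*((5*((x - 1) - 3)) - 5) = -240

Step 1. [6*((5*((x - 1) - 3)) - 5) = -240] divide by the outer 6, so div: (5*((x - 1) - 3)) - 5 = -40.
Step 2. [(5*((x - 1) - 3)) - 5 = -40] peel the -5: add 5 from each side. So sub: 5*((x - 1) - 3) = -35.
Step 3. [5*((x - 1) - 3) = -35] 5·(inner) — divide through by 5. So div: (x - 1) - 3 = -7.
Step 4. [(x - 1) - 3 = -7] the outer -3 inverts by adding 3 ⇒ sub: x - 1 = -4.
Step 5. [x - 1 = -4] add 1: x sits inside (… - 1) ⇒ sub: x = -3.

Answer: x ∈ {-3}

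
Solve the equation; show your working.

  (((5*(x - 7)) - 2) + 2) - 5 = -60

Step 1. [(((5*(x - 7)) - 2) + 2) - 5 = -60] the outer -5 inverts by adding 5 ⇒ sub: ((5*(x - 7)) - 2) + 2 = -55.
Step 2. [((5*(x - 7)) - 2) + 2 = -55] the outer +2 inverts by subtracting 2, so sub: (5*(x - 7)) - 2 = -57.
Step 3. [(5*(x - 7)) - 2 = -57] peel the -2: add 2 from each side. So sub: 5*(x - 7) = -55.
Step 4. [5*(x - 7) = -55] 5 out front; divide by 5. So div: x - 7 = -11.
Step 5. [x - 7 = -11] peel the -7: add 7 from each side, so sub: x = -4.

Answer: x ∈ {-4}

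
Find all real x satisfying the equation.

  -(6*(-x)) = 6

Step 1. [-(6*(-x)) = 6] LHS negated; negate both sides. So neg: 6*(-x) = -6.
Step 2. [6*(-x) = -6] divide by the outer 6 ⇒ div: -x = -1.
Step 3. [-x = -1] flip signs both sides, so neg: x = 1.

Answer: x ∈ {1}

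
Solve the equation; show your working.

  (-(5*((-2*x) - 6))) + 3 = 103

Step 1. [(-(5*((-2*x) - 6))) + 3 = 103] subtract 3: x sits inside (… + 3). So sub: -(5*((-2*x) - 6)) = 100.
Step 2. [-(5*((-2*x) - 6)) = 100] flip signs both sides ⇒ neg: 5*((-2*x) - 6) = -100.
Step 3. [5*((-2*x) - 6) = -100] LHS = 5·(…); ÷5 both sides. So div: (-2*x) - 6 = -20.
Step 4. [(-2*x) - 6 = -20] -2 | LHS and -2 | -20: pull -2 out ⇒ factor: x + 3 = 10.
Step 5. [x + 3 = 10] the outer +3 inverts by subtracting 3. So sub: x = 7.

Answer: x ∈ {7}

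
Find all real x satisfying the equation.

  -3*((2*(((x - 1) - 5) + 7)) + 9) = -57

Step 1. [-3*((2*(((x - 1) - 5) + 7)) + 9) = -57] -3·(inner) — divide through by -3 ⇒ div: (2*(((x - 1) - 5) + 7)) + 9 = 19.
Step 2. [(2*(((x - 1) - 5) + 7)) + 9 = 19] subtract 9: x sits inside (… + 9). So sub: 2*(((x - 1) - 5) + 7) = 10.
Step 3. [2*(((x - 1) - 5) + 7) = 10] leading coefficient 2: divide by 2. So div: ((x - 1) - 5) + 7 = 5.
Step 4. [((x - 1) - 5) + 7 = 5] +7 is outermost — subtract 7 both sides ⇒ sub: (x - 1) - 5 = -2.
Step 5. [(x - 1) - 5 = -2] peel the -5: add 5 from each side. So sub: x - 1 = 3.
Step 6. [x - 1 = 3] add 1: x sits inside (… - 1) ⇒ sub: x = 4.

Answer: x ∈ {4}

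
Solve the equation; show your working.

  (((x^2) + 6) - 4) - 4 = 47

Step 1. [(((x^2) + 6) - 4) - 4 = 47] -4 is outermost — add 4 both sides, so sub: ((x^2) + 6) - 4 = 51.
Step 2. [((x^2) + 6) - 4 = 51] the outer -4 inverts by adding 4. So sub: (x^2) + 6 = 55.
Step 3. [(x^2) + 6 = 55] 6 comes off first (subtract 6) ⇒ sub: x^2 = 49.
Step 4. [x^2 = 49] LHS squared, RHS 49 ≥ 0: apply √ (±), so sqrt: x = 7 or -7.

Answer: x ∈ {-7, 7}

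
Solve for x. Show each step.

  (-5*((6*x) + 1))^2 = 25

Step 1. [(-5*((6*x) + 1))^2 = 25] √ both sides: 25 ≥ 0 gives two branches, so sqrt: -5*((6*x) + 1) = 5 or -5.
Step 2. [-5*((6*x) + 1) = 5 or -5] -5 out front; divide by -5. So div: (6*x) + 1 = -1 or 1.
Step 3. [(6*x) + 1 = -1 or 1] +1 is outermost — subtract 1 both sides ⇒ sub: 6*x = -2 or 0.
Step 4. [6*x = -2 or 0] leading coefficient 6: divide by 6. So div: x = -1/3 or 0.

Answer: x ∈ {-1/3, 0}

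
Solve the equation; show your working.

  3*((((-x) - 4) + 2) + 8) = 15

Step 1. [3*((((-x) - 4) + 2) + 8) = 15] LHS = 3·(…); ÷3 both sides, so div: (((-x) - 4) + 2) + 8 = 5.
Step 2. [(((-x) - 4) + 2) + 8 = 5] subtract 8: x sits inside (… + 8), so sub: ((-x) - 4) + 2 = -3.
Step 3. [((-x) - 4) + 2 = -3] subtract 2: x sits inside (… + 2), so sub: (-x) - 4 = -5.
Step 4. [(-x) - 4 = -5] -4 is outermost — add 4 both sides ⇒ sub: -x = -1.
Step 5. [-x = -1] flip signs both sides ⇒ neg: x = 1.

Answer: x ∈ {1}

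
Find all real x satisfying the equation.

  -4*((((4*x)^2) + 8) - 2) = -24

Step 1. [-4*((((4*x)^2) + 8) - 2) = -24] -4·(inner) — divide through by -4 ⇒ div: (((4*x)^2) + 8) - 2 = 6.
Step 2. [(((4*x)^2) + 8) - 2 = 6] add 2: x sits inside (… - 2) ⇒ sub: ((4*x)^2) + 8 = 8.
Step 3. [((4*x)^2) + 8 = 8] subtract 8: x sits inside (… + 8) ⇒ sub: (4*x)^2 = 0.
Step 4. [(4*x)^2 = 0] LHS squared, RHS 0 ≥ 0: apply √ (±). So sqrt: 4*x = 0.
Step 5. [4*x = 0] 4 out front; divide by 4. So div: x = 0.

Answer: x ∈ {0}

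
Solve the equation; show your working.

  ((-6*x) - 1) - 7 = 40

Step 1. [((-6*x) - 1) - 7 = 40] add 7: x sits inside (… - 7). So sub: (-6*x) - 1 = 47.
Step 2. [(-6*x) - 1 = 47] 1 comes off first (add 1). So sub: -6*x = 48.
Step 3. [-6*x = 48] leading coefficient -6: divide by -6, so div: x = -8.

Answer: x ∈ {-8}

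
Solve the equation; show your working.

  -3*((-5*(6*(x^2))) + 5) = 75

Step 1. [-3*((-5*(6*(x^2))) + 5) = 75] LHS = -3·(…); ÷-3 both sides. So div: (-5*(6*(x^2))) + 5 = -25.
Step 2. [(-5*(6*(x^2))) + 5 = -25] common factor -5 (LHS and -25) — divide through ⇒ factor: (6*(x^2)) - 1 = 5.
Step 3. [(6*(x^2)) - 1 = 5] -1 is outermost — add 1 both sides, so sub: 6*(x^2) = 6.
Step 4. [6*(x^2) = 6] divide by the outer 6 ⇒ div: x^2 = 1.
Step 5. [x^2 = 1] √ both sides: 1 ≥ 0 gives two branches ⇒ sqrt: x = 1 or -1.

Answer: x ∈ {-1, 1}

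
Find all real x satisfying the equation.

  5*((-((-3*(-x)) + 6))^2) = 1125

Step 1. [5*((-((-3*(-x)) + 6))^2) = 1125] LHS = 5·(…); ÷5 both sides, so div: (-((-3*(-x)) + 6))^2 = 225.
Step 2. [(-((-3*(-x)) + 6))^2 = 225] √ both sides: 225 ≥ 0 gives two branches. So sqrt: -((-3*(-x)) + 6) = 15 or -15.
Step 3. [-((-3*(-x)) + 6) = 15 or -15] flip signs both sides. So neg: (-3*(-x)) + 6 = -15 or 15.
Step 4. [(-3*(-x)) + 6 = -15 or 15] 6 comes off first (subtract 6), so sub: -3*(-x) = -21 or 9.
Step 5. [-3*(-x) = -21 or 9] -3·(inner) — divide through by -3. So div: -x = 7 or -3.
Step 6. [-x = 7 or -3] LHS negated; negate both sides. So neg: x = -7 or 3.

Answer: x ∈ {-7, 3}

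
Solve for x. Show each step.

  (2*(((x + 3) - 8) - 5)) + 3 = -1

Step 1. [(2*(((x + 3) - 8) - 5)) + 3 = -1] the outer +3 inverts by subtracting 3, so sub: 2*(((x + 3) - 8) - 5) = -4.
Step 2. [2*(((x + 3) - 8) - 5) = -4] leading coefficient 2: divide by 2 ⇒ div: ((x + 3) - 8) - 5 = -2.
Step 3. [((x + 3) - 8) - 5 = -2] peel the -5: add 5 from each side ⇒ sub: (x + 3) - 8 = 3.
Step 4. [(x + 3) - 8 = 3] 8 comes off first (add 8). So sub: x + 3 = 11.
Step 5. [x + 3 = 11] +3 is outermost — subtract 3 both sides ⇒ sub: x = 8.

Answer: x ∈ {8}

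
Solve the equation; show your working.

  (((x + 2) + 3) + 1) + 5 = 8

Step 1. [(((x + 2) + 3) + 1) + 5 = 8] the outer +5 inverts by subtracting 5. So sub: ((x + 2) + 3) + 1 = 3.
Step 2. [((x + 2) + 3) + 1 = 3] 1 comes off first (subtract 1) ⇒ sub: (x + 2) + 3 = 2.
Step 3. [(x + 2) + 3 = 2] 3 comes off first (subtract 3) ⇒ sub: x + 2 = -1.
Step 4. [x + 2 = -1] +2 is outermost — subtract 2 both sides. So sub: x = -3.

Answer: x ∈ {-3}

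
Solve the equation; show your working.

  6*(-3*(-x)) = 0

Step 1. [6*(-3*(-x)) = 0] leading coefficient 6: divide by 6, so div: -3*(-x) = 0.
Step 2. [-3*(-x) = 0] -3·(inner) — divide through by -3. So div: -x = 0.
Step 3. [-x = 0] leading − — multiply by −1, so neg: x = 0.

Answer: x ∈ {0}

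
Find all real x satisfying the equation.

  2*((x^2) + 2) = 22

Step 1. [2*((x^2) + 2) = 22] LHS = 2·(…); ÷2 both sides. So div: (x^2) + 2 = 11.
Step 2. [(x^2) + 2 = 11] subtract 2: x sits inside (… + 2), so sub: x^2 = 9.
Step 3. [x^2 = 9] LHS squared, RHS 9 ≥ 0: apply √ (±) ⇒ sqrt: x = 3 or -3.

Answer: x ∈ {-3, 3}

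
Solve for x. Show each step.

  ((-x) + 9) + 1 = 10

Step 1. [((-x) + 9) + 1 = 10] subtract 1: x sits inside (… + 1) ⇒ sub: (-x) + 9 = 9.
Step 2. [(-x) + 9 = 9] the outer +9 inverts by subtracting 9. So sub: -x = 0.
Step 3. [-x = 0] leading − — multiply by −1, so neg: x = 0.

Answer: x ∈ {0}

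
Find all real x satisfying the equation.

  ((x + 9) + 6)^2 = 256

Step 1. [((x + 9) + 6)^2 = 256] LHS squared, RHS 256 ≥ 0: apply √ (±), so sqrt: (x + 9) + 6 = 16 or -16.
Step 2. [(x + 9) + 6 = 16 or -16] the outer +6 inverts by subtracting 6. So sub: x + 9 = 10 or -22.
Step 3. [x + 9 = 10 or -22] +9 is outermost — subtract 9 both sides ⇒ sub: x = 1 or -31.

Answer: x ∈ {-31, 1}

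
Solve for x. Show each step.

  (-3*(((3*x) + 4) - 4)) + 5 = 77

Step 1. [(-3*(((3*x) + 4) - 4)) + 5 = 77] +5 is outermost — subtract 5 both sides, so sub: -3*(((3*x) + 4) - 4) = 72.
Step 2. [-3*(((3*x) + 4) - 4) = 72] divide by the outer -3 ⇒ div: ((3*x) + 4) - 4 = -24.
Step 3. [((3*x) + 4) - 4 = -24] -4 is outermost — add 4 both sides, so sub: (3*x) + 4 = -20.
Step 4. [(3*x) + 4 = -20] subtract 4: x sits inside (… + 4) ⇒ sub: 3*x = -24.
Step 5. [3*x = -24] divide by the outer 3. So div: x = -8.

Answer: x ∈ {-8}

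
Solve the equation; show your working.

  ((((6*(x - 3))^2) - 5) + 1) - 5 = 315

Step 1. [((((6*(x - 3))^2) - 5) + 1) - 5 = 315] add 5: x sits inside (… - 5). So sub: (((6*(x - 3))^2) - 5) + 1 = 320.
Step 2. [(((6*(x - 3))^2) - 5) + 1 = 320] subtract 1: x sits inside (… + 1), so sub: ((6*(x - 3))^2) - 5 = 319.
Step 3. [((6*(x - 3))^2) - 5 = 319] peel the -5: add 5 from each side. So sub: (6*(x - 3))^2 = 324.
Step 4. [(6*(x - 3))^2 = 324] LHS squared, RHS 324 ≥ 0: apply √ (±), so sqrt: 6*(x - 3) = 18 or -18.
Step 5. [6*(x - 3) = 18 or -18] 6·(inner) — divide through by 6. So div: x - 3 = 3 or -3.
Step 6. [x - 3 = 3 or -3] add 3: x sits inside (… - 3). So sub: x = 6 or 0.

Answer: x ∈ {0, 6}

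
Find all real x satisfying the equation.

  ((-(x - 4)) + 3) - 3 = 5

Step 1. [((-(x - 4)) + 3) - 3 = 5] -3 is outermost — add 3 both sides ⇒ sub: (-(x - 4)) + 3 = 8.
Step 2. [(-(x - 4)) + 3 = 8] the outer +3 inverts by subtracting 3. So sub: -(x - 4) = 5.
Step 3. [-(x - 4) = 5] leading − — multiply by −1, so neg: x - 4 = -5.
Step 4. [x - 4 = -5] the outer -4 inverts by adding 4 ⇒ sub: x = -1.

Answer: x ∈ {-1}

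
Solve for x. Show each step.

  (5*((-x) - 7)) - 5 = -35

Step 1. [(5*((-x) - 7)) - 5 = -35] 5 comes off first (add 5), so sub: 5*((-x) - 7) = -30.
Step 2. [5*((-x) - 7) = -30] divide by the outer 5, so div: (-x) - 7 = -6.
Step 3. [(-x) - 7 = -6] 7 comes off first (add 7), so sub: -x = 1.
Step 4. [-x = 1] flip signs both sides ⇒ neg: x = -1.

Answer: x ∈ {-1}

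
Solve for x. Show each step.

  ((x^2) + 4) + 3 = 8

Step 1. [((x^2) + 4) + 3 = 8] +3 is outermost — subtract 3 both sides ⇒ sub: (x^2) + 4 = 5.
Step 2. [(x^2) + 4 = 5] the outer +4 inverts by subtracting 4. So sub: x^2 = 1.
Step 3. [x^2 = 1] √ both sides: 1 ≥ 0 gives two branches, so sqrt: x = 1 or -1.

Answer: x ∈ {-1, 1}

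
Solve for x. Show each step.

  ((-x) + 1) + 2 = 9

Step 1. [((-x) + 1) + 2 = 9] peel the +2: subtract 2 from each side. So sub: (-x) + 1 = 7.
Step 2. [(-x) + 1 = 7] peel the +1: subtract 1 from each side. So sub: -x = 6.
Step 3. [-x = 6] LHS negated; negate both sides ⇒ neg: x = -6.

Answer: x ∈ {-6}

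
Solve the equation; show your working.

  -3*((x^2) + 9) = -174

Step 1. [-3*((x^2) + 9) = -174] LHS = -3·(…); ÷-3 both sides, so div: (x^2) + 9 = 58.
Step 2. [(x^2) + 9 = 58] peel the +9: subtract 9 from each side, so sub: x^2 = 49.
Step 3. [x^2 = 49] LHS squared, RHS 49 ≥ 0: apply √ (±), so sqrt: x = 7 or -7.

Answer: x ∈ {-7, 7}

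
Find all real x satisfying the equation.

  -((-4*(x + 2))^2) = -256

Step 1. [-((-4*(x + 2))^2) = -256] leading − — multiply by −1. So neg: (-4*(x + 2))^2 = 256.
Step 2. [(-4*(x + 2))^2 = 256] 256 ≥ 0, LHS is (·)² — take ±√, so sqrt: -4*(x + 2) = 16 or -16.
Step 3. [-4*(x + 2) = 16 or -16] -4 out front; divide by -4, so div: x + 2 = -4 or 4.
Step 4. [x + 2 = -4 or 4] 2 comes off first (subtract 2). So sub: x = -6 or 2.

Answer: x ∈ {-6, 2}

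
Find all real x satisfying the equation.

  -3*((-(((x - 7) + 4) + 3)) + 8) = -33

Step 1. [-3*((-(((x - 7) + 4) + 3)) + 8) = -33] LHS = -3·(…); ÷-3 both sides. So div: (-(((x - 7) + 4) + 3)) + 8 = 11.
Step 2. [(-(((x - 7) + 4) + 3)) + 8 = 11] +8 is outermost — subtract 8 both sides, so sub: -(((x - 7) + 4) + 3) = 3.
Step 3. [-(((x - 7) + 4) + 3) = 3] leading − — multiply by −1 ⇒ neg: ((x - 7) + 4) + 3 = -3.
Step 4. [((x - 7) + 4) + 3 = -3] subtract 3: x sits inside (… + 3). So sub: (x - 7) + 4 = -6.
Step 5. [(x - 7) + 4 = -6] peel the +4: subtract 4 from each side. So sub: x - 7 = -10.
Step 6. [x - 7 = -10] peel the -7: add 7 from each side ⇒ sub: x = -3.

Answer: x ∈ {-3}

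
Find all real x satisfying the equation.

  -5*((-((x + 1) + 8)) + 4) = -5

Step 1. [-5*((-((x + 1) + 8)) + 4) = -5] leading coefficient -5: divide by -5, so div: (-((x + 1) + 8)) + 4 = 1.
Step 2. [(-((x + 1) + 8)) + 4 = 1] peel the +4: subtract 4 from each side ⇒ sub: -((x + 1) + 8) = -3.
Step 3. [-((x + 1) + 8) = -3] leading − — multiply by −1 ⇒ neg: (x + 1) + 8 = 3.
Step 4. [(x + 1) + 8 = 3] peel the +8: subtract 8 from each side ⇒ sub: x + 1 = -5.
Step 5. [x + 1 = -5] the outer +1 inverts by subtracting 1. So sub: x = -6.

Answer: x ∈ {-6}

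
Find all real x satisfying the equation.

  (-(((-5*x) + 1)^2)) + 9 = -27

Step 1. [(-(((-5*x) + 1)^2)) + 9 = -27] subtract 9: x sits inside (… + 9) ⇒ sub: -(((-5*x) + 1)^2) = -36.
Step 2. [-(((-5*x) + 1)^2) = -36] flip signs both sides. So neg: ((-5*x) + 1)^2 = 36.
Step 3. [((-5*x) + 1)^2 = 36] √ both sides: 36 ≥ 0 gives two branches, so sqrt: (-5*x) + 1 = 6 or -6.
Step 4. [(-5*x) + 1 = 6 or -6] 1 comes off first (subtract 1) ⇒ sub: -5*x = 5 or -7.
Step 5. [-5*x = 5 or -7] leading coefficient -5: divide by -5, so div: x = -1 or 7/5.

Answer: x ∈ {-1, 7/5}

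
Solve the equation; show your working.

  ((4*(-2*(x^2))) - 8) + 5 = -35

Step 1. [((4*(-2*(x^2))) - 8) + 5 = -35] the outer +5 inverts by subtracting 5, so sub: (4*(-2*(x^2))) - 8 = -40.
Step 2. [(4*(-2*(x^2))) - 8 = -40] common factor 4 (LHS and -40) — divide through ⇒ factor: (-2*(x^2)) - 2 = -10.
Step 3. [(-2*(x^2)) - 2 = -10] -2 is outermost — add 2 both sides ⇒ sub: -2*(x^2) = -8.
Step 4. [-2*(x^2) = -8] -2·(inner) — divide through by -2. So div: x^2 = 4.
Step 5. [x^2 = 4] √ both sides: 4 ≥ 0 gives two branches ⇒ sqrt: x = 2 or -2.

Answer: x ∈ {-2, 2}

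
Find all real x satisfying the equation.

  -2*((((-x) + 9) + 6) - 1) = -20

Step 1. [-2*((((-x) + 9) + 6) - 1) = -20] leading coefficient -2: divide by -2, so div: (((-x) + 9) + 6) - 1 = 10.
Step 2. [(((-x) + 9) + 6) - 1 = 10] peel the -1: add 1 from each side, so sub: ((-x) + 9) + 6 = 11.
Step 3. [((-x) + 9) + 6 = 11] 6 comes off first (subtract 6), so sub: (-x) + 9 = 5.
Step 4. [(-x) + 9 = 5] subtract 9: x sits inside (… + 9) ⇒ sub: -x = -4.
Step 5. [-x = -4] flip signs both sides ⇒ neg: x = 4.

Answer: x ∈ {4}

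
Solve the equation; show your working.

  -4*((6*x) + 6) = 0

Step 1. [-4*((6*x) + 6) = 0] -4·(inner) — divide through by -4 ⇒ div: (6*x) + 6 = 0.
Step 2. [(6*x) + 6 = 0] peel the +6: subtract 6 from each side ⇒ sub: 6*x = -6.
Step 3. [6*x = -6] 6 out front; divide by 6, so div: x = -1.

Answer: x ∈ {-1}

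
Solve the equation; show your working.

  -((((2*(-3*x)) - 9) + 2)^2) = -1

Step 1. [-((((2*(-3*x)) - 9) + 2)^2) = -1] LHS negated; negate both sides. So neg: (((2*(-3*x)) - 9) + 2)^2 = 1.
Step 2. [(((2*(-3*x)) - 9) + 2)^2 = 1] 1 ≥ 0, LHS is (·)² — take ±√. So sqrt: ((2*(-3*x)) - 9) + 2 = 1 or -1.
Step 3. [((2*(-3*x)) - 9) + 2 = 1 or -1] subtract 2: x sits inside (… + 2). So sub: (2*(-3*x)) - 9 = -1 or -3.
Step 4. [(2*(-3*x)) - 9 = -1 or -3] the outer -9 inverts by adding 9. So sub: 2*(-3*x) = 8 or 6.
Step 5. [2*(-3*x) = 8 or 6] leading coefficient 2: divide by 2, so div: -3*x = 4 or 3.
Step 6. [-3*x = 4 or 3] -3 out front; divide by -3 ⇒ div: x = -4/3 or -1.

Answer: x ∈ {-4/3, -1}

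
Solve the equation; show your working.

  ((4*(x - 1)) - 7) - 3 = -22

Step 1. [((4*(x - 1)) - 7) - 3 = -22] the outer -3 inverts by adding 3 ⇒ sub: (4*(x - 1)) - 7 = -19.
Step 2. [(4*(x - 1)) - 7 = -19] add 7: x sits inside (… - 7), so sub: 4*(x - 1) = -12.
Step 3. [4*(x - 1) = -12] divide by the outer 4. So div: x - 1 = -3.
Step 4. [x - 1 = -3] -1 is outermost — add 1 both sides, so sub: x = -2.

Answer: x ∈ {-2}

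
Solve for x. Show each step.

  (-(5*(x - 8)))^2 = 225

Step 1. [(-(5*(x - 8)))^2 = 225] 225 ≥ 0, LHS is (·)² — take ±√ ⇒ sqrt: -(5*(x - 8)) = 15 or -15.
Step 2. [-(5*(x - 8)) = 15 or -15] flip signs both sides ⇒ neg: 5*(x - 8) = -15 or 15.
Step 3. [5*(x - 8) = -15 or 15] leading coefficient 5: divide by 5 ⇒ div: x - 8 = -3 or 3.
Step 4. [x - 8 = -3 or 3] the outer -8 inverts by adding 8. So sub: x = 5 or 11.

Answer: x ∈ {5, 11}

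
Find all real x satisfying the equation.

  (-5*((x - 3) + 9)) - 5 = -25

Step 1. [(-5*((x - 3) + 9)) - 5 = -25] peel the -5: add 5 from each side ⇒ sub: -5*((x - 3) + 9) = -20.
Step 2. [-5*((x - 3) + 9) = -20] -5·(inner) — divide through by -5, so div: (x - 3) + 9 = 4.
Step 3. [(x - 3) + 9 = 4] subtract 9: x sits inside (… + 9) ⇒ sub: x - 3 = -5.
Step 4. [x - 3 = -5] -3 is outermost — add 3 both sides ⇒ sub: x = -2.

Answer: x ∈ {-2}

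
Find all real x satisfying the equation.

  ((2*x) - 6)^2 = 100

Step 1. [((2*x) - 6)^2 = 100] LHS squared, RHS 100 ≥ 0: apply √ (±). So sqrt: (2*x) - 6 = 10 or -10.
Step 2. [(2*x) - 6 = 10 or -10] add 6: x sits inside (… - 6). So sub: 2*x = 16 or -4.
Step 3. [2*x = 16 or -4] divide by the outer 2 ⇒ div: x = 8 or -2.

Answer: x ∈ {-2, 8}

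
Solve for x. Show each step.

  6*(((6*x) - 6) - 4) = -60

Step 1. [6*(((6*x) - 6) - 4) = -60] 6 out front; divide by 6 ⇒ div: ((6*x) - 6) - 4 = -10.
Step 2. [((6*x) - 6) - 4 = -10] the outer -4 inverts by adding 4. So sub: (6*x) - 6 = -6.
Step 3. [(6*x) - 6 = -6] common factor 6 (LHS and -6) — divide through, so factor: x - 1 = -1.
Step 4. [x - 1 = -1] the outer -1 inverts by adding 1, so sub: x = 0.

Answer: x ∈ {0}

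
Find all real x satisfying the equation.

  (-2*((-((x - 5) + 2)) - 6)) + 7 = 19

Step 1. [(-2*((-((x - 5) + 2)) - 6)) + 7 = 19] +7 is outermost — subtract 7 both sides ⇒ sub: -2*((-((x - 5) + 2)) - 6) = 12.
Step 2. [-2*((-((x - 5) + 2)) - 6) = 12] -2 out front; divide by -2. So div: (-((x - 5) + 2)) - 6 = -6.
Step 3. [(-((x - 5) + 2)) - 6 = -6] add 6: x sits inside (… - 6), so sub: -((x - 5) + 2) = 0.
Step 4. [-((x - 5) + 2) = 0] flip signs both sides, so neg: (x - 5) + 2 = 0.
Step 5. [(x - 5) + 2 = 0] the outer +2 inverts by subtracting 2. So sub: x - 5 = -2.
Step 6. [x - 5 = -2] 5 comes off first (add 5), so sub: x = 3.

Answer: x ∈ {3}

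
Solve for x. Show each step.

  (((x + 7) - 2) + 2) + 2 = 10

Step 1. [(((x + 7) - 2) + 2) + 2 = 10] the outer +2 inverts by subtracting 2 ⇒ sub: ((x + 7) - 2) + 2 = 8.
Step 2. [((x + 7) - 2) + 2 = 8] +2 is outermost — subtract 2 both sides, so sub: (x + 7) - 2 = 6.
Step 3. [(x + 7) - 2 = 6] peel the -2: add 2 from each side. So sub: x + 7 = 8.
Step 4. [x + 7 = 8] +7 is outermost — subtract 7 both sides. So sub: x = 1.

Answer: x ∈ {1}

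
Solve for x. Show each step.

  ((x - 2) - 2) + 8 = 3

Step 1. [((x - 2) - 2) + 8 = 3] peel the +8: subtract 8 from each side, so sub: (x - 2) - 2 = -5.
Step 2. [(x - 2) - 2 = -5] 2 comes off first (add 2), so sub: x - 2 = -3.
Step 3. [x - 2 = -3] the outer -2 inverts by adding 2. So sub: x = -1.

Answer: x ∈ {-1}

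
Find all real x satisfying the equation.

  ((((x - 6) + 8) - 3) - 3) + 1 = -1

Step 1. [((((x - 6) + 8) - 3) - 3) + 1 = -1] subtract 1: x sits inside (… + 1) ⇒ sub: (((x - 6) + 8) - 3) - 3 = -2.
Step 2. [(((x - 6) + 8) - 3) - 3 = -2] add 3: x sits inside (… - 3), so sub: ((x - 6) + 8) - 3 = 1.
Step 3. [((x - 6) + 8) - 3 = 1] 3 comes off first (add 3). So sub: (x - 6) + 8 = 4.
Step 4. [(x - 6) + 8 = 4] the outer +8 inverts by subtracting 8. So sub: x - 6 = -4.
Step 5. [x - 6 = -4] add 6: x sits inside (… - 6). So sub: x = 2.

Answer: x ∈ {2}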